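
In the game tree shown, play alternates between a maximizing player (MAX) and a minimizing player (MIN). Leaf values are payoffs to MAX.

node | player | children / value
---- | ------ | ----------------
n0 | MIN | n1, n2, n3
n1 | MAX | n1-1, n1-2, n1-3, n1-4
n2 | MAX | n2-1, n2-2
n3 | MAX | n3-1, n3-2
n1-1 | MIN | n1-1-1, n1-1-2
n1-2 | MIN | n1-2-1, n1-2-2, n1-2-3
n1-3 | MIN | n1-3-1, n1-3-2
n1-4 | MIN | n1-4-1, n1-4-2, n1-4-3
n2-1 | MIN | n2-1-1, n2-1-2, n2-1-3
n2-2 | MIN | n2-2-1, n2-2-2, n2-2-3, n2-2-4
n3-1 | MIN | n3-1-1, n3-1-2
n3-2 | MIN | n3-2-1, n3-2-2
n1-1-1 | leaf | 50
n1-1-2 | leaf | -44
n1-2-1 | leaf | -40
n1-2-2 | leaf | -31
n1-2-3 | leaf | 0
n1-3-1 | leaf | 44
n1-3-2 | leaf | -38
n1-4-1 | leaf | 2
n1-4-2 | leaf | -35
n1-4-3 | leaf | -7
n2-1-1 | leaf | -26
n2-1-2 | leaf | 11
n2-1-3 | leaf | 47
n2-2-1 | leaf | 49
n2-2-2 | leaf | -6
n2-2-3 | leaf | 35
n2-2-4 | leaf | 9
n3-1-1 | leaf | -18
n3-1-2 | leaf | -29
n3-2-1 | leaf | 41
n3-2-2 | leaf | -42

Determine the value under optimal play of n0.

-35

n1-1 (MIN): min(50, -44) = -44
n1-2 (MIN): min(-40, -31, 0) = -40
n1-3 (MIN): min(44, -38) = -38
n1-4 (MIN): min(2, -35, -7) = -35
n1 (MAX): max(-44, -40, -38, -35) = -35
n2-1 (MIN): min(-26, 11, 47) = -26
n2-2 (MIN): min(49, -6, 35, 9) = -6
n2 (MAX): max(-26, -6) = -6
n3-1 (MIN): min(-18, -29) = -29
n3-2 (MIN): min(41, -42) = -42
n3 (MAX): max(-29, -42) = -29
n0 (MIN): min(-35, -6, -29) = -35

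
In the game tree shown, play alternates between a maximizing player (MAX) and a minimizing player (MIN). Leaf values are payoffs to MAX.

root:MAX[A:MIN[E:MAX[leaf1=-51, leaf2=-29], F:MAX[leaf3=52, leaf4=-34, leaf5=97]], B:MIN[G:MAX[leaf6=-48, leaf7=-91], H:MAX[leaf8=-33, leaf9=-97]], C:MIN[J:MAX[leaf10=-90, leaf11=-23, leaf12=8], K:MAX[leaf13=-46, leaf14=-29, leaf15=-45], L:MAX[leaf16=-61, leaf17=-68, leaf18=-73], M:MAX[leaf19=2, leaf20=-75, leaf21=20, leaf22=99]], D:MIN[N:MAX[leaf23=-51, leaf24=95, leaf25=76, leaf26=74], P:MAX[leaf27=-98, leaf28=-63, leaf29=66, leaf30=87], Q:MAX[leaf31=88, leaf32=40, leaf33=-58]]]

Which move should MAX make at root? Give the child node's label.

D

E (MAX): max(-51, -29) = -29
F (MAX): max(52, -34, 97) = 97
A (MIN): min(-29, 97) = -29
G (MAX): max(-48, -91) = -48
H (MAX): max(-33, -97) = -33
B (MIN): min(-48, -33) = -48
J (MAX): max(-90, -23, 8) = 8
K (MAX): max(-46, -29, -45) = -29
L (MAX): max(-61, -68, -73) = -61
M (MAX): max(2, -75, 20, 99) = 99
C (MIN): min(8, -29, -61, 99) = -61
N (MAX): max(-51, 95, 76, 74) = 95
P (MAX): max(-98, -63, 66, 87) = 87
Q (MAX): max(88, 40, -58) = 88
D (MIN): min(95, 87, 88) = 87
root (MAX): max(-29, -48, -61, 87) = 87
MAX at root wants the highest of {A=-29, B=-48, C=-61, D=87}, so chooses D.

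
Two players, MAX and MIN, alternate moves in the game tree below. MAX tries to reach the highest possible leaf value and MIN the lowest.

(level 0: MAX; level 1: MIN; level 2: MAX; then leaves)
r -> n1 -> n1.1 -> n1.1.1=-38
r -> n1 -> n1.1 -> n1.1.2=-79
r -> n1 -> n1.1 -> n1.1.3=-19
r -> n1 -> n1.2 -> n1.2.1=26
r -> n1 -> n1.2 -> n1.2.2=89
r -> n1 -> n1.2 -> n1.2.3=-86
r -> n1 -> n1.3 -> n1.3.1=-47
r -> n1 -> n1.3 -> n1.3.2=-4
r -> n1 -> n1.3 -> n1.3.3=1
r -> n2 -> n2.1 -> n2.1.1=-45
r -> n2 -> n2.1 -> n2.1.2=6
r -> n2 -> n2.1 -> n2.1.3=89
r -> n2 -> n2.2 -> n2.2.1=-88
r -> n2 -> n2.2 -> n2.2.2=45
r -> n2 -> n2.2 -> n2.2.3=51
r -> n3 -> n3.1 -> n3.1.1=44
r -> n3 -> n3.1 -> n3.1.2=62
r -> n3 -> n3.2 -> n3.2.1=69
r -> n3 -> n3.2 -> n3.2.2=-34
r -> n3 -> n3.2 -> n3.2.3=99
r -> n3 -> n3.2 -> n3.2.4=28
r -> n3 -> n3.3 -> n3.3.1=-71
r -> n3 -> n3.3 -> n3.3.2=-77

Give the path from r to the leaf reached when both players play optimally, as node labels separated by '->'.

n1.1 (MAX): max(-38, -79, -19) = -19
n1.2 (MAX): max(26, 89, -86) = 89
n1.3 (MAX): max(-47, -4, 1) = 1
n1 (MIN): min(-19, 89, 1) = -19
n2.1 (MAX): max(-45, 6, 89) = 89
n2.2 (MAX): max(-88, 45, 51) = 51
n2 (MIN): min(89, 51) = 51
n3.1 (MAX): max(44, 62) = 62
n3.2 (MAX): max(69, -34, 99, 28) = 99
n3.3 (MAX): max(-71, -77) = -71
n3 (MIN): min(62, 99, -71) = -71
r (MAX): max(-19, 51, -71) = 51
At r, MAX picks n2 (highest: 51).
At n2, MIN picks n2.2 (lowest: 51).
At n2.2, MAX picks n2.2.3 (highest: 51).
Terminal value 51.

r -> n2 -> n2.2 -> n2.2.3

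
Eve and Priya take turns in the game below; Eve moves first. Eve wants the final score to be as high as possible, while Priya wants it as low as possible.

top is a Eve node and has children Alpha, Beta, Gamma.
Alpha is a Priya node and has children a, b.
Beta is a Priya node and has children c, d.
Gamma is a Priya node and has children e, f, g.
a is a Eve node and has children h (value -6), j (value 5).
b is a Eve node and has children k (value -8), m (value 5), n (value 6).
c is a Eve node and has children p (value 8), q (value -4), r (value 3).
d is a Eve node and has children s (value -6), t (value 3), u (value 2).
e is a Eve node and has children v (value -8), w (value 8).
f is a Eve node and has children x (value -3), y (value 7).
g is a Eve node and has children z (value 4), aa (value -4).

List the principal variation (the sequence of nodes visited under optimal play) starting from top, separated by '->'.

a (Eve): max(-6, 5) = 5
b (Eve): max(-8, 5, 6) = 6
Alpha (Priya): min(5, 6) = 5
c (Eve): max(8, -4, 3) = 8
d (Eve): max(-6, 3, 2) = 3
Beta (Priya): min(8, 3) = 3
e (Eve): max(-8, 8) = 8
f (Eve): max(-3, 7) = 7
g (Eve): max(4, -4) = 4
Gamma (Priya): min(8, 7, 4) = 4
top (Eve): max(5, 3, 4) = 5
At top, Eve picks Alpha (highest: 5).
At Alpha, Priya picks a (lowest: 5).
At a, Eve picks j (highest: 5).
Terminal value 5.

top -> Alpha -> a -> j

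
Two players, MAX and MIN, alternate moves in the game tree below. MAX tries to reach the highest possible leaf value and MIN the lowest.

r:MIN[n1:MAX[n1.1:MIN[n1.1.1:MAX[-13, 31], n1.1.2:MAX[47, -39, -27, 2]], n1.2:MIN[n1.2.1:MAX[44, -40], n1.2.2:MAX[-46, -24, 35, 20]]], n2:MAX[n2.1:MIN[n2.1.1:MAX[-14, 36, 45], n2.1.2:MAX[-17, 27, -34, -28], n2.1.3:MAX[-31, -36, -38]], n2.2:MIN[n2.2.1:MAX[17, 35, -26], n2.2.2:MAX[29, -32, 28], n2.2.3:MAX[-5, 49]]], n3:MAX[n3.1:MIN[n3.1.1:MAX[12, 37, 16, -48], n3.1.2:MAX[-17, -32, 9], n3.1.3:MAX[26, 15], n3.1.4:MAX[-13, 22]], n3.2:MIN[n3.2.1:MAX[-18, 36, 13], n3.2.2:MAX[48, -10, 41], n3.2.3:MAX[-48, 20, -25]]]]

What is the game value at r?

20

n1.1.1 (MAX): max(-13, 31) = 31
n1.1.2 (MAX): max(47, -39, -27, 2) = 47
n1.1 (MIN): min(31, 47) = 31
n1.2.1 (MAX): max(44, -40) = 44
n1.2.2 (MAX): max(-46, -24, 35, 20) = 35
n1.2 (MIN): min(44, 35) = 35
n1 (MAX): max(31, 35) = 35
n2.1.1 (MAX): max(-14, 36, 45) = 45
n2.1.2 (MAX): max(-17, 27, -34, -28) = 27
n2.1.3 (MAX): max(-31, -36, -38) = -31
n2.1 (MIN): min(45, 27, -31) = -31
n2.2.1 (MAX): max(17, 35, -26) = 35
n2.2.2 (MAX): max(29, -32, 28) = 29
n2.2.3 (MAX): max(-5, 49) = 49
n2.2 (MIN): min(35, 29, 49) = 29
n2 (MAX): max(-31, 29) = 29
n3.1.1 (MAX): max(12, 37, 16, -48) = 37
n3.1.2 (MAX): max(-17, -32, 9) = 9
n3.1.3 (MAX): max(26, 15) = 26
n3.1.4 (MAX): max(-13, 22) = 22
n3.1 (MIN): min(37, 9, 26, 22) = 9
n3.2.1 (MAX): max(-18, 36, 13) = 36
n3.2.2 (MAX): max(48, -10, 41) = 48
n3.2.3 (MAX): max(-48, 20, -25) = 20
n3.2 (MIN): min(36, 48, 20) = 20
n3 (MAX): max(9, 20) = 20
r (MIN): min(35, 29, 20) = 20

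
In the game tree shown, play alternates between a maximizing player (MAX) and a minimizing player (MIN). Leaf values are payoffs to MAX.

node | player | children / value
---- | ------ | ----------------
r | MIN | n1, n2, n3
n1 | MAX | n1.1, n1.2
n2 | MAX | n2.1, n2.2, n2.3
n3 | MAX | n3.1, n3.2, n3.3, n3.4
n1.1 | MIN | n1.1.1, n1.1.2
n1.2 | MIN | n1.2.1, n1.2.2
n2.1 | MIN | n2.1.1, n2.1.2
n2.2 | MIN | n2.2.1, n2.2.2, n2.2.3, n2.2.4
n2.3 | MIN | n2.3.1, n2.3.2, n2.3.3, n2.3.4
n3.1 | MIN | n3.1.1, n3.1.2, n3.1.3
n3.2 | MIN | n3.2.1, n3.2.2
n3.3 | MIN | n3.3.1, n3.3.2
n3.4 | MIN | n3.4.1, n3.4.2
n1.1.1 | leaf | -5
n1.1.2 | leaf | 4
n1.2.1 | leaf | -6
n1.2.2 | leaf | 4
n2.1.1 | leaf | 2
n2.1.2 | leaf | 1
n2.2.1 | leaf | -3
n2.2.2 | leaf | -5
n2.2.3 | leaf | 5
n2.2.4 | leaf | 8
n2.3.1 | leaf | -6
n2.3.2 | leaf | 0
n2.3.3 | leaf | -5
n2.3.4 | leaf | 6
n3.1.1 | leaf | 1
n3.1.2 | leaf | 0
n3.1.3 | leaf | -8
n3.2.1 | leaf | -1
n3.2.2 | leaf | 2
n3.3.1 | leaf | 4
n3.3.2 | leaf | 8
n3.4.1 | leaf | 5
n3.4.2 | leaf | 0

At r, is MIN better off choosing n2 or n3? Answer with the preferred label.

n2.1 (MIN): min(2, 1) = 1
n2.2 (MIN): min(-3, -5, 5, 8) = -5
n2.3 (MIN): min(-6, 0, -5, 6) = -6
n2 (MAX): max(1, -5, -6) = 1
n3.1 (MIN): min(1, 0, -8) = -8
n3.2 (MIN): min(-1, 2) = -1
n3.3 (MIN): min(4, 8) = 4
n3.4 (MIN): min(5, 0) = 0
n3 (MAX): max(-8, -1, 4, 0) = 4
MIN prefers the lower value; n2=1, n3=4. n2 is better since 1 < 4.

n2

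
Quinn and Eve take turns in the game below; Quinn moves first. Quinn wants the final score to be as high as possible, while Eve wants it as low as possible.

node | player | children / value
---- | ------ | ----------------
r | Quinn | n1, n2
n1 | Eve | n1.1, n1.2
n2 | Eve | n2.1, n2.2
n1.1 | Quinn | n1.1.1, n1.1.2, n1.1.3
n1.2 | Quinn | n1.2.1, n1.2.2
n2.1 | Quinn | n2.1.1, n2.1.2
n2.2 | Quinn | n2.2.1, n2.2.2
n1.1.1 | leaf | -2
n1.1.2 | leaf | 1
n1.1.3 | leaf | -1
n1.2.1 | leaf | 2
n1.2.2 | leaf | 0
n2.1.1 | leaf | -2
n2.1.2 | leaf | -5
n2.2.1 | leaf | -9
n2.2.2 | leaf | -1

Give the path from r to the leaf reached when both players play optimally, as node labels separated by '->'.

r -> n1 -> n1.1 -> n1.1.2

n1.1 (Quinn): max(-2, 1, -1) = 1
n1.2 (Quinn): max(2, 0) = 2
n1 (Eve): min(1, 2) = 1
n2.1 (Quinn): max(-2, -5) = -2
n2.2 (Quinn): max(-9, -1) = -1
n2 (Eve): min(-2, -1) = -2
r (Quinn): max(1, -2) = 1
At r, Quinn picks n1 (highest: 1).
At n1, Eve picks n1.1 (lowest: 1).
At n1.1, Quinn picks n1.1.2 (highest: 1).
Terminal value 1.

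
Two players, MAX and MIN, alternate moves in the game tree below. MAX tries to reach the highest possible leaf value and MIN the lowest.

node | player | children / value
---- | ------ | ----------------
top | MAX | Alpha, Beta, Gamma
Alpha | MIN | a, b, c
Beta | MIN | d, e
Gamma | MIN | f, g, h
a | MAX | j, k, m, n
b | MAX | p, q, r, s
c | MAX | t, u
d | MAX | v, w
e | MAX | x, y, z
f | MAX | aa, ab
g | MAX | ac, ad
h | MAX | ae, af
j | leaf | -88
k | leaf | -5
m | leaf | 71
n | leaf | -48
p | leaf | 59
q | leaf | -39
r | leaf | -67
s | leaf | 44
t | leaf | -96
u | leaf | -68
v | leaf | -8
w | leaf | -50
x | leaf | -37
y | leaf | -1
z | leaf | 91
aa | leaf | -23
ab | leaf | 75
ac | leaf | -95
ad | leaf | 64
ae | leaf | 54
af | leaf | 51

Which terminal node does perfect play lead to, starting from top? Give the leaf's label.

ae

a (MAX): max(-88, -5, 71, -48) = 71
b (MAX): max(59, -39, -67, 44) = 59
c (MAX): max(-96, -68) = -68
Alpha (MIN): min(71, 59, -68) = -68
d (MAX): max(-8, -50) = -8
e (MAX): max(-37, -1, 91) = 91
Beta (MIN): min(-8, 91) = -8
f (MAX): max(-23, 75) = 75
g (MAX): max(-95, 64) = 64
h (MAX): max(54, 51) = 54
Gamma (MIN): min(75, 64, 54) = 54
top (MAX): max(-68, -8, 54) = 54
At top, MAX picks Gamma (highest: 54).
At Gamma, MIN picks h (lowest: 54).
At h, MAX picks ae (highest: 54).
Terminal value 54.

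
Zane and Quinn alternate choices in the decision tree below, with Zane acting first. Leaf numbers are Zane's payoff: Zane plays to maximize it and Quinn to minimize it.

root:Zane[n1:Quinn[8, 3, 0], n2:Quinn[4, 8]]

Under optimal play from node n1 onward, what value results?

n1 (Quinn): min(8, 3, 0) = 0

0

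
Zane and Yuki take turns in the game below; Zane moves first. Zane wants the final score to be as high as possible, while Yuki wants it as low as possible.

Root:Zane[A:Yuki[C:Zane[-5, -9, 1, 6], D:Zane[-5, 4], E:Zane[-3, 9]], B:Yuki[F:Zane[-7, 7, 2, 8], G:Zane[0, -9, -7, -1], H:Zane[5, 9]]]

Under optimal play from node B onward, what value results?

F (Zane): max(-7, 7, 2, 8) = 8
G (Zane): max(0, -9, -7, -1) = 0
H (Zane): max(5, 9) = 9
B (Yuki): min(8, 0, 9) = 0

0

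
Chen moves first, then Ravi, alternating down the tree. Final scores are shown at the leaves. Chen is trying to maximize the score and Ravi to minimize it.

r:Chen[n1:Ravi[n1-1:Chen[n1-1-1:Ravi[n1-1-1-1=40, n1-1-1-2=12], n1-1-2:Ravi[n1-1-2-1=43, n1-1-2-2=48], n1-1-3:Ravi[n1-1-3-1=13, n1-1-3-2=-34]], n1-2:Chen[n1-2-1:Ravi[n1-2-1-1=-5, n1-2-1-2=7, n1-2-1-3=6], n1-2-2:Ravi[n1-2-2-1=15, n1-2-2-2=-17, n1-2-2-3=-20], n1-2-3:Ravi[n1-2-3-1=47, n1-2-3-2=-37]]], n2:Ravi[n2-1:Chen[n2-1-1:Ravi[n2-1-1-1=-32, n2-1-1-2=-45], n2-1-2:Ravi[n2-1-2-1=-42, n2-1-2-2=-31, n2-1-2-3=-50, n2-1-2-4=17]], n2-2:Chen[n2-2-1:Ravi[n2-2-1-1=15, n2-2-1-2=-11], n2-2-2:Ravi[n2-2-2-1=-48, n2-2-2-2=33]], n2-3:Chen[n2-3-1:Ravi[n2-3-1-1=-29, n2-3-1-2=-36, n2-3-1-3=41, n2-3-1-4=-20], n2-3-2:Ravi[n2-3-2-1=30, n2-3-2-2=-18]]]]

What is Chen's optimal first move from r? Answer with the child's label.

n1-1-1 (Ravi): min(40, 12) = 12
n1-1-2 (Ravi): min(43, 48) = 43
n1-1-3 (Ravi): min(13, -34) = -34
n1-1 (Chen): max(12, 43, -34) = 43
n1-2-1 (Ravi): min(-5, 7, 6) = -5
n1-2-2 (Ravi): min(15, -17, -20) = -20
n1-2-3 (Ravi): min(47, -37) = -37
n1-2 (Chen): max(-5, -20, -37) = -5
n1 (Ravi): min(43, -5) = -5
n2-1-1 (Ravi): min(-32, -45) = -45
n2-1-2 (Ravi): min(-42, -31, -50, 17) = -50
n2-1 (Chen): max(-45, -50) = -45
n2-2-1 (Ravi): min(15, -11) = -11
n2-2-2 (Ravi): min(-48, 33) = -48
n2-2 (Chen): max(-11, -48) = -11
n2-3-1 (Ravi): min(-29, -36, 41, -20) = -36
n2-3-2 (Ravi): min(30, -18) = -18
n2-3 (Chen): max(-36, -18) = -18
n2 (Ravi): min(-45, -11, -18) = -45
r (Chen): max(-5, -45) = -5
Chen at r wants the highest of {n1=-5, n2=-45}, so chooses n1.

n1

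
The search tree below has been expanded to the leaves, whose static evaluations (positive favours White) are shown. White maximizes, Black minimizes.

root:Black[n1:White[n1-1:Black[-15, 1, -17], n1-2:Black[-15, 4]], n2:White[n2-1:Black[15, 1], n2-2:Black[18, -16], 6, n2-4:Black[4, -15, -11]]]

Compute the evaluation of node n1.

-15

n1-1 (Black): min(-15, 1, -17) = -17
n1-2 (Black): min(-15, 4) = -15
n1 (White): max(-17, -15) = -15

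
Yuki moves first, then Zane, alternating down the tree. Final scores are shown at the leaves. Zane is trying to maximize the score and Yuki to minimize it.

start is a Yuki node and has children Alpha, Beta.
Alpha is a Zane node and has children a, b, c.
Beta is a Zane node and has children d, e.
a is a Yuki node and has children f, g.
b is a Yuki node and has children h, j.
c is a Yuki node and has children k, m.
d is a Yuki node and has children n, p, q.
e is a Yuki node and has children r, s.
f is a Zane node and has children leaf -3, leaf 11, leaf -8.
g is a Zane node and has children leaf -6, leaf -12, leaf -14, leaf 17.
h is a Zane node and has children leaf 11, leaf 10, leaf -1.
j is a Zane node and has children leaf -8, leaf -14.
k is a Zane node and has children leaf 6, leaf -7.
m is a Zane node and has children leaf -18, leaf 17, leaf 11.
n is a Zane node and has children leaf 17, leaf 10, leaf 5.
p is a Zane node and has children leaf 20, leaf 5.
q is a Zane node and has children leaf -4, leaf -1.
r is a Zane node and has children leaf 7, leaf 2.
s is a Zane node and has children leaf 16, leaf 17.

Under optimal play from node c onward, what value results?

k (Zane): max(6, -7) = 6
m (Zane): max(-18, 17, 11) = 17
c (Yuki): min(6, 17) = 6

6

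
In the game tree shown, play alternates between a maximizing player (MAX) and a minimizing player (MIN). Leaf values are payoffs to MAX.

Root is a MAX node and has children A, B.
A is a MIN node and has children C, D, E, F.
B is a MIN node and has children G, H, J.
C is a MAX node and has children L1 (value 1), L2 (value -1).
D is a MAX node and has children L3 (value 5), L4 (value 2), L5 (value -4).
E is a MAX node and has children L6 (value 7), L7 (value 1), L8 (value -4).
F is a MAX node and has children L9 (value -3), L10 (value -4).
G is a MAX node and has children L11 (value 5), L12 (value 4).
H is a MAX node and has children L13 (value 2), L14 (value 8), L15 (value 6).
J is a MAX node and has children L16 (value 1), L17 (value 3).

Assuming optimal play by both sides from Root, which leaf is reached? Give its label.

C (MAX): max(1, -1) = 1
D (MAX): max(5, 2, -4) = 5
E (MAX): max(7, 1, -4) = 7
F (MAX): max(-3, -4) = -3
A (MIN): min(1, 5, 7, -3) = -3
G (MAX): max(5, 4) = 5
H (MAX): max(2, 8, 6) = 8
J (MAX): max(1, 3) = 3
B (MIN): min(5, 8, 3) = 3
Root (MAX): max(-3, 3) = 3
At Root, MAX picks B (highest: 3).
At B, MIN picks J (lowest: 3).
At J, MAX picks L17 (highest: 3).
Terminal value 3.

L17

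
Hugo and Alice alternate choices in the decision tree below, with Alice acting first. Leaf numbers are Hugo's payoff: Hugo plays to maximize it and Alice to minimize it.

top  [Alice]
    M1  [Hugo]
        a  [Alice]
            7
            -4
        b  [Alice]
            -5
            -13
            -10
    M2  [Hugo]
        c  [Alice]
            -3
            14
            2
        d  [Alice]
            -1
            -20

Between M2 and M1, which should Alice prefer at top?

M1

c (Alice): min(-3, 14, 2) = -3
d (Alice): min(-1, -20) = -20
M2 (Hugo): max(-3, -20) = -3
a (Alice): min(7, -4) = -4
b (Alice): min(-5, -13, -10) = -13
M1 (Hugo): max(-4, -13) = -4
Alice prefers the lower value; M2=-3, M1=-4. M1 is better since -4 < -3.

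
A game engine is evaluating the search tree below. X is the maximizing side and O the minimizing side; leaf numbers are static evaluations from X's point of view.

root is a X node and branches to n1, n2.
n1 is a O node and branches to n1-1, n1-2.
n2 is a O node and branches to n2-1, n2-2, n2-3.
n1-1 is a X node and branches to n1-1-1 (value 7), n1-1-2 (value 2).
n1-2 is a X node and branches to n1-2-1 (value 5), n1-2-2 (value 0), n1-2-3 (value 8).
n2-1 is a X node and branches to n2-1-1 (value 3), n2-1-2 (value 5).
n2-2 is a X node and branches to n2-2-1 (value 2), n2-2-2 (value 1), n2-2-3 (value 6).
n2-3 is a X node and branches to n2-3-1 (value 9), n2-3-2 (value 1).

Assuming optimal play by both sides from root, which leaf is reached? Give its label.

n1-1 (X): max(7, 2) = 7
n1-2 (X): max(5, 0, 8) = 8
n1 (O): min(7, 8) = 7
n2-1 (X): max(3, 5) = 5
n2-2 (X): max(2, 1, 6) = 6
n2-3 (X): max(9, 1) = 9
n2 (O): min(5, 6, 9) = 5
root (X): max(7, 5) = 7
At root, X picks n1 (highest: 7).
At n1, O picks n1-1 (lowest: 7).
At n1-1, X picks n1-1-1 (highest: 7).
Terminal value 7.

n1-1-1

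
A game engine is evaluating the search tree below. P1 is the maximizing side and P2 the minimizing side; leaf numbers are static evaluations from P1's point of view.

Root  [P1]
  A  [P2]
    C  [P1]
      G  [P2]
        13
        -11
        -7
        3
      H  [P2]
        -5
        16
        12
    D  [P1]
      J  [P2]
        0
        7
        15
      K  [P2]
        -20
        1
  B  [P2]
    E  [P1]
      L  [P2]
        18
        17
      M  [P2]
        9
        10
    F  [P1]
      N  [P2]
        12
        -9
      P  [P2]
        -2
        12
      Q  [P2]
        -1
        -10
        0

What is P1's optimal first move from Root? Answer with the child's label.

G (P2): min(13, -11, -7, 3) = -11
H (P2): min(-5, 16, 12) = -5
C (P1): max(-11, -5) = -5
J (P2): min(0, 7, 15) = 0
K (P2): min(-20, 1) = -20
D (P1): max(0, -20) = 0
A (P2): min(-5, 0) = -5
L (P2): min(18, 17) = 17
M (P2): min(9, 10) = 9
E (P1): max(17, 9) = 17
N (P2): min(12, -9) = -9
P (P2): min(-2, 12) = -2
Q (P2): min(-1, -10, 0) = -10
F (P1): max(-9, -2, -10) = -2
B (P2): min(17, -2) = -2
Root (P1): max(-5, -2) = -2
P1 at Root wants the highest of {A=-5, B=-2}, so chooses B.

B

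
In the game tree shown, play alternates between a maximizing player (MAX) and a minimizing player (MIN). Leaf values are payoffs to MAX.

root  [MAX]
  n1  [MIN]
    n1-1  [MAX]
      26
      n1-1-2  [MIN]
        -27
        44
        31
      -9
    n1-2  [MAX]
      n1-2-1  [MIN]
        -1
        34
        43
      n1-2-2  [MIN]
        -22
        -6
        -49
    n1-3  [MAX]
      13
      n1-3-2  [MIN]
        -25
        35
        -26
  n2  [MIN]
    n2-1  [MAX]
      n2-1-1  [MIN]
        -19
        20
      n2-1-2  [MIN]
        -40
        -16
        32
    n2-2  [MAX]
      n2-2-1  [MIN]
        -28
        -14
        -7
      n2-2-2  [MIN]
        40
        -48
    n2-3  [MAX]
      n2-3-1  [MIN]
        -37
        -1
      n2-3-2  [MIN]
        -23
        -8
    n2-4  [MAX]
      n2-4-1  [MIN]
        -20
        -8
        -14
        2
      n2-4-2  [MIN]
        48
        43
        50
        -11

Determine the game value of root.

-1

n1-1-2 (MIN): min(-27, 44, 31) = -27
n1-1 (MAX): max(26, -27, -9) = 26
n1-2-1 (MIN): min(-1, 34, 43) = -1
n1-2-2 (MIN): min(-22, -6, -49) = -49
n1-2 (MAX): max(-1, -49) = -1
n1-3-2 (MIN): min(-25, 35, -26) = -26
n1-3 (MAX): max(13, -26) = 13
n1 (MIN): min(26, -1, 13) = -1
n2-1-1 (MIN): min(-19, 20) = -19
n2-1-2 (MIN): min(-40, -16, 32) = -40
n2-1 (MAX): max(-19, -40) = -19
n2-2-1 (MIN): min(-28, -14, -7) = -28
n2-2-2 (MIN): min(40, -48) = -48
n2-2 (MAX): max(-28, -48) = -28
n2-3-1 (MIN): min(-37, -1) = -37
n2-3-2 (MIN): min(-23, -8) = -23
n2-3 (MAX): max(-37, -23) = -23
n2-4-1 (MIN): min(-20, -8, -14, 2) = -20
n2-4-2 (MIN): min(48, 43, 50, -11) = -11
n2-4 (MAX): max(-20, -11) = -11
n2 (MIN): min(-19, -28, -23, -11) = -28
root (MAX): max(-1, -28) = -1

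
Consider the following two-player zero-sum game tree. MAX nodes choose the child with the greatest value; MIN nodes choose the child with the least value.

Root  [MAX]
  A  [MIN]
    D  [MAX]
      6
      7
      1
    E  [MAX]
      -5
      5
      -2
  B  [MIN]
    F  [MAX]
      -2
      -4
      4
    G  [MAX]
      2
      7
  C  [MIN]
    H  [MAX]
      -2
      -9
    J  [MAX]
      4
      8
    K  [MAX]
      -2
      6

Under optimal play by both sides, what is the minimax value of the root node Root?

D (MAX): max(6, 7, 1) = 7
E (MAX): max(-5, 5, -2) = 5
A (MIN): min(7, 5) = 5
F (MAX): max(-2, -4, 4) = 4
G (MAX): max(2, 7) = 7
B (MIN): min(4, 7) = 4
H (MAX): max(-2, -9) = -2
J (MAX): max(4, 8) = 8
K (MAX): max(-2, 6) = 6
C (MIN): min(-2, 8, 6) = -2
Root (MAX): max(5, 4, -2) = 5

5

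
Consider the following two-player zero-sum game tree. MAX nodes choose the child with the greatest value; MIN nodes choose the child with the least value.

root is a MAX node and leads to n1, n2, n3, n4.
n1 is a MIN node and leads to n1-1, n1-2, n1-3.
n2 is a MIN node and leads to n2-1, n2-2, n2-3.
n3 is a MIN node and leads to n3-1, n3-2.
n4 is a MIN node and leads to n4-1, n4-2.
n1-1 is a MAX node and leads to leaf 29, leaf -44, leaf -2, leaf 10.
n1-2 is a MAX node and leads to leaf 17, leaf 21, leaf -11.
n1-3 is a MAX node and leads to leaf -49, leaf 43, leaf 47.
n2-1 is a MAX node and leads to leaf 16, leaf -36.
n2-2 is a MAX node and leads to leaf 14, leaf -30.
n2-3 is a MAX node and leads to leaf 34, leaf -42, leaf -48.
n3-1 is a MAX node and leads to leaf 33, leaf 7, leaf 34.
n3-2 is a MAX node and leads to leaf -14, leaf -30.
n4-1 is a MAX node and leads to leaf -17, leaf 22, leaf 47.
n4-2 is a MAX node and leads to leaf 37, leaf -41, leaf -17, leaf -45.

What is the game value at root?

n1-1 (MAX): max(29, -44, -2, 10) = 29
n1-2 (MAX): max(17, 21, -11) = 21
n1-3 (MAX): max(-49, 43, 47) = 47
n1 (MIN): min(29, 21, 47) = 21
n2-1 (MAX): max(16, -36) = 16
n2-2 (MAX): max(14, -30) = 14
n2-3 (MAX): max(34, -42, -48) = 34
n2 (MIN): min(16, 14, 34) = 14
n3-1 (MAX): max(33, 7, 34) = 34
n3-2 (MAX): max(-14, -30) = -14
n3 (MIN): min(34, -14) = -14
n4-1 (MAX): max(-17, 22, 47) = 47
n4-2 (MAX): max(37, -41, -17, -45) = 37
n4 (MIN): min(47, 37) = 37
root (MAX): max(21, 14, -14, 37) = 37

37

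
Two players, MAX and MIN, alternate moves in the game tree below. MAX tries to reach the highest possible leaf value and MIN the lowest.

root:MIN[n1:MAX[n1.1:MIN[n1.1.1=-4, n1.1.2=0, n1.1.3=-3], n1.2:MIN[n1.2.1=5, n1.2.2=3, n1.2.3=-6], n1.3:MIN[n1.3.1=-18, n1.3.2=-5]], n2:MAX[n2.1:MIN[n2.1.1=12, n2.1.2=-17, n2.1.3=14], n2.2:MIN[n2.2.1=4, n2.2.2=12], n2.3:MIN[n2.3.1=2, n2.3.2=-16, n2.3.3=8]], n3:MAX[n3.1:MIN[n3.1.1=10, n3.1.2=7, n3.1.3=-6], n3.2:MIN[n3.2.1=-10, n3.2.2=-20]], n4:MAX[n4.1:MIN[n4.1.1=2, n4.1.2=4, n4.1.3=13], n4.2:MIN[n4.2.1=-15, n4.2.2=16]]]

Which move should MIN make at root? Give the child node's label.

n1.1 (MIN): min(-4, 0, -3) = -4
n1.2 (MIN): min(5, 3, -6) = -6
n1.3 (MIN): min(-18, -5) = -18
n1 (MAX): max(-4, -6, -18) = -4
n2.1 (MIN): min(12, -17, 14) = -17
n2.2 (MIN): min(4, 12) = 4
n2.3 (MIN): min(2, -16, 8) = -16
n2 (MAX): max(-17, 4, -16) = 4
n3.1 (MIN): min(10, 7, -6) = -6
n3.2 (MIN): min(-10, -20) = -20
n3 (MAX): max(-6, -20) = -6
n4.1 (MIN): min(2, 4, 13) = 2
n4.2 (MIN): min(-15, 16) = -15
n4 (MAX): max(2, -15) = 2
root (MIN): min(-4, 4, -6, 2) = -6
MIN at root wants the lowest of {n1=-4, n2=4, n3=-6, n4=2}, so chooses n3.

n3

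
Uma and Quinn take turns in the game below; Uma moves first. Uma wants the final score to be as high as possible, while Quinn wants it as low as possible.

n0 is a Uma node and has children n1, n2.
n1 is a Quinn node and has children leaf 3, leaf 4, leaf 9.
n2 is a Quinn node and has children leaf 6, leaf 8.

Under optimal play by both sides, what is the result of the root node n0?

n1 (Quinn): min(3, 4, 9) = 3
n2 (Quinn): min(6, 8) = 6
n0 (Uma): max(3, 6) = 6

6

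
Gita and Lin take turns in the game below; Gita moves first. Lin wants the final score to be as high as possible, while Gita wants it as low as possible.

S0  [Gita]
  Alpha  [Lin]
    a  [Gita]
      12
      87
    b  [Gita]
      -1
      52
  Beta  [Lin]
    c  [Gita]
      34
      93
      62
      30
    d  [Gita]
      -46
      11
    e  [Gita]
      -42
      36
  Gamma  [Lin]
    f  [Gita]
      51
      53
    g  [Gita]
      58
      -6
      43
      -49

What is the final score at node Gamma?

f (Gita): min(51, 53) = 51
g (Gita): min(58, -6, 43, -49) = -49
Gamma (Lin): max(51, -49) = 51

51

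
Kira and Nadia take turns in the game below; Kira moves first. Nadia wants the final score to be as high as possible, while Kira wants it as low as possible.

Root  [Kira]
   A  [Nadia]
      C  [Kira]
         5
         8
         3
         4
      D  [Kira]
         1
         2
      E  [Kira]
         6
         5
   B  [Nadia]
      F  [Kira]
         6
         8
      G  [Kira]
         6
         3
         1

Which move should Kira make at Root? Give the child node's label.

A

C (Kira): min(5, 8, 3, 4) = 3
D (Kira): min(1, 2) = 1
E (Kira): min(6, 5) = 5
A (Nadia): max(3, 1, 5) = 5
F (Kira): min(6, 8) = 6
G (Kira): min(6, 3, 1) = 1
B (Nadia): max(6, 1) = 6
Root (Kira): min(5, 6) = 5
Kira at Root wants the lowest of {A=5, B=6}, so chooses A.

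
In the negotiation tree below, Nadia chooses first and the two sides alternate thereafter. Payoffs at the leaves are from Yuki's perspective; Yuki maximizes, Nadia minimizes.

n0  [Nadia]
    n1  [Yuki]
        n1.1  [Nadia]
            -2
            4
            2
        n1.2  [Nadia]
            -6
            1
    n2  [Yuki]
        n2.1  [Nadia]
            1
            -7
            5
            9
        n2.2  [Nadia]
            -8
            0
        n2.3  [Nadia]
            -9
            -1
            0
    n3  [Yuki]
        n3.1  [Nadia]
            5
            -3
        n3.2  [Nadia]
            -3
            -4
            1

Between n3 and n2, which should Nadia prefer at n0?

n3.1 (Nadia): min(5, -3) = -3
n3.2 (Nadia): min(-3, -4, 1) = -4
n3 (Yuki): max(-3, -4) = -3
n2.1 (Nadia): min(1, -7, 5, 9) = -7
n2.2 (Nadia): min(-8, 0) = -8
n2.3 (Nadia): min(-9, -1, 0) = -9
n2 (Yuki): max(-7, -8, -9) = -7
Nadia prefers the lower value; n3=-3, n2=-7. n2 is better since -7 < -3.

n2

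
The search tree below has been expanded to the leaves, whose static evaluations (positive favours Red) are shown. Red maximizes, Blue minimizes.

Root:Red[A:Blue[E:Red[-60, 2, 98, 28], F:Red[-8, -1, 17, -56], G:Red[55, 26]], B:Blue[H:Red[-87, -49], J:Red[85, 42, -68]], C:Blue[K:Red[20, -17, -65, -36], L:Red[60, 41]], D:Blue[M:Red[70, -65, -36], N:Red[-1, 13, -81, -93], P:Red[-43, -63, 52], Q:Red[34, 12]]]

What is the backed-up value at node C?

K (Red): max(20, -17, -65, -36) = 20
L (Red): max(60, 41) = 60
C (Blue): min(20, 60) = 20

20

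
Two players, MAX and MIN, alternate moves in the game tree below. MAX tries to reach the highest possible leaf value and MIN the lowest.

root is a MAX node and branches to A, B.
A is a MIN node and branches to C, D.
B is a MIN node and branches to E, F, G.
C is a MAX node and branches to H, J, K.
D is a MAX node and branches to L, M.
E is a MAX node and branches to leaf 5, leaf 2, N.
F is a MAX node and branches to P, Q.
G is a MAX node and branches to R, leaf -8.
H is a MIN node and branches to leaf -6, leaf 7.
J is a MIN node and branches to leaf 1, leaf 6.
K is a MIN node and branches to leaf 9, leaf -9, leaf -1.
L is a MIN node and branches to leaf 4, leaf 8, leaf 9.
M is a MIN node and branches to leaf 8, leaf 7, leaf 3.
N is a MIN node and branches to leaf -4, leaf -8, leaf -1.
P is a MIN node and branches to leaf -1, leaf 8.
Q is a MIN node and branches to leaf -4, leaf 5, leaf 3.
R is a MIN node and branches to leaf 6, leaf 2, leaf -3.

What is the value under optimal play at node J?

1

J (MIN): min(1, 6) = 1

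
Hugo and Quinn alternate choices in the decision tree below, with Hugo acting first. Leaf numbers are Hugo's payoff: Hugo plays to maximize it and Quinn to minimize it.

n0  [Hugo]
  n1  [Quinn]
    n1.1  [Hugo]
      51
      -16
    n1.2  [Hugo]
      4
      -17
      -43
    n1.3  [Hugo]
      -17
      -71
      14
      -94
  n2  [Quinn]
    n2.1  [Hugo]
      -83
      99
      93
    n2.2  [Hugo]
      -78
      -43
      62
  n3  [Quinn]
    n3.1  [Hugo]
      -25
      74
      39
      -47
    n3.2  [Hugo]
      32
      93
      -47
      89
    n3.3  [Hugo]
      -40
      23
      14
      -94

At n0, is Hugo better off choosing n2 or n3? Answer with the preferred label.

n2.1 (Hugo): max(-83, 99, 93) = 99
n2.2 (Hugo): max(-78, -43, 62) = 62
n2 (Quinn): min(99, 62) = 62
n3.1 (Hugo): max(-25, 74, 39, -47) = 74
n3.2 (Hugo): max(32, 93, -47, 89) = 93
n3.3 (Hugo): max(-40, 23, 14, -94) = 23
n3 (Quinn): min(74, 93, 23) = 23
Hugo prefers the higher value; n2=62, n3=23. n2 is better since 62 > 23.

n2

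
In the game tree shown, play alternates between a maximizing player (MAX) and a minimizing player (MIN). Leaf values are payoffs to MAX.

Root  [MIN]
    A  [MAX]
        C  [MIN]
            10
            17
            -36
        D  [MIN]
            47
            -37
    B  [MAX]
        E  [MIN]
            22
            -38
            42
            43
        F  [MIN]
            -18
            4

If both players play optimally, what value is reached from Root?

-36

C (MIN): min(10, 17, -36) = -36
D (MIN): min(47, -37) = -37
A (MAX): max(-36, -37) = -36
E (MIN): min(22, -38, 42, 43) = -38
F (MIN): min(-18, 4) = -18
B (MAX): max(-38, -18) = -18
Root (MIN): min(-36, -18) = -36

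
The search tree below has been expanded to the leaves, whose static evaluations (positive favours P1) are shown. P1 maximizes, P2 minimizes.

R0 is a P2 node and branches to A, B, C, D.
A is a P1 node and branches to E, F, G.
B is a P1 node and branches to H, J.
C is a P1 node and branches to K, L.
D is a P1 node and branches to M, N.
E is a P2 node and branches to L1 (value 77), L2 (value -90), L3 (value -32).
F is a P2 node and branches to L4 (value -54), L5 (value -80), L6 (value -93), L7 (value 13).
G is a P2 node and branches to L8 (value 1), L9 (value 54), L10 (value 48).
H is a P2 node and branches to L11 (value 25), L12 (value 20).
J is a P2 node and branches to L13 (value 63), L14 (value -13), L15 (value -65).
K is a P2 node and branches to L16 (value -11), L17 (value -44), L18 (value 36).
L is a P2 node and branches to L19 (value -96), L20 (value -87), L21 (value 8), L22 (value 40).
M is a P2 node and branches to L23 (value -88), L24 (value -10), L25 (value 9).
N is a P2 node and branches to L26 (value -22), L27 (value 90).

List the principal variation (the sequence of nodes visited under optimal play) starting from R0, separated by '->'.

E (P2): min(77, -90, -32) = -90
F (P2): min(-54, -80, -93, 13) = -93
G (P2): min(1, 54, 48) = 1
A (P1): max(-90, -93, 1) = 1
H (P2): min(25, 20) = 20
J (P2): min(63, -13, -65) = -65
B (P1): max(20, -65) = 20
K (P2): min(-11, -44, 36) = -44
L (P2): min(-96, -87, 8, 40) = -96
C (P1): max(-44, -96) = -44
M (P2): min(-88, -10, 9) = -88
N (P2): min(-22, 90) = -22
D (P1): max(-88, -22) = -22
R0 (P2): min(1, 20, -44, -22) = -44
At R0, P2 picks C (lowest: -44).
At C, P1 picks K (highest: -44).
At K, P2 picks L17 (lowest: -44).
Terminal value -44.

R0 -> C -> K -> L17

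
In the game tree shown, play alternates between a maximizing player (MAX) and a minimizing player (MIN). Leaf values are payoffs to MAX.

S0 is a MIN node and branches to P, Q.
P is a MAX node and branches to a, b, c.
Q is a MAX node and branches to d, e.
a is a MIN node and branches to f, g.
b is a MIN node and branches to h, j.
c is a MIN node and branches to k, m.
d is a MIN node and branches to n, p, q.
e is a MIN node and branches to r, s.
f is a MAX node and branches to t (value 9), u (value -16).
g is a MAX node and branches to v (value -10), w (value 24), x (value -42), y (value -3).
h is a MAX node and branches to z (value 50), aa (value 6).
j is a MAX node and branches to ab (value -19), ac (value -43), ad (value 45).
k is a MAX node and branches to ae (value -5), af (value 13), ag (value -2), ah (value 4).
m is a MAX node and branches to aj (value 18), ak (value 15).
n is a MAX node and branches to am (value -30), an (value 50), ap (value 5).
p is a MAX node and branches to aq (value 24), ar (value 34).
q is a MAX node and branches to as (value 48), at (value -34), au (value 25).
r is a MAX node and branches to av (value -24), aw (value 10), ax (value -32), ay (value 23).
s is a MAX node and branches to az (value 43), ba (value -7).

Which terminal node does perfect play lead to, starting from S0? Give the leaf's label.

ar

f (MAX): max(9, -16) = 9
g (MAX): max(-10, 24, -42, -3) = 24
a (MIN): min(9, 24) = 9
h (MAX): max(50, 6) = 50
j (MAX): max(-19, -43, 45) = 45
b (MIN): min(50, 45) = 45
k (MAX): max(-5, 13, -2, 4) = 13
m (MAX): max(18, 15) = 18
c (MIN): min(13, 18) = 13
P (MAX): max(9, 45, 13) = 45
n (MAX): max(-30, 50, 5) = 50
p (MAX): max(24, 34) = 34
q (MAX): max(48, -34, 25) = 48
d (MIN): min(50, 34, 48) = 34
r (MAX): max(-24, 10, -32, 23) = 23
s (MAX): max(43, -7) = 43
e (MIN): min(23, 43) = 23
Q (MAX): max(34, 23) = 34
S0 (MIN): min(45, 34) = 34
At S0, MIN picks Q (lowest: 34).
At Q, MAX picks d (highest: 34).
At d, MIN picks p (lowest: 34).
At p, MAX picks ar (highest: 34).
Terminal value 34.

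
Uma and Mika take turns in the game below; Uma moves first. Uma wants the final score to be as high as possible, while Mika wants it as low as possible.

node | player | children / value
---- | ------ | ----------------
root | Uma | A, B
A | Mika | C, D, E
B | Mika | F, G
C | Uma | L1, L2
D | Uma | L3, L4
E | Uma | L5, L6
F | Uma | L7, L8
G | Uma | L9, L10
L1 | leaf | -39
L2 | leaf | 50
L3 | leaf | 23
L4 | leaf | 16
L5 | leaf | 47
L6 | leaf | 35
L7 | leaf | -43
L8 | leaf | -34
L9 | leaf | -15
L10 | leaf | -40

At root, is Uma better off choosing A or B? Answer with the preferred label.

C (Uma): max(-39, 50) = 50
D (Uma): max(23, 16) = 23
E (Uma): max(47, 35) = 47
A (Mika): min(50, 23, 47) = 23
F (Uma): max(-43, -34) = -34
G (Uma): max(-15, -40) = -15
B (Mika): min(-34, -15) = -34
Uma prefers the higher value; A=23, B=-34. A is better since 23 > -34.

A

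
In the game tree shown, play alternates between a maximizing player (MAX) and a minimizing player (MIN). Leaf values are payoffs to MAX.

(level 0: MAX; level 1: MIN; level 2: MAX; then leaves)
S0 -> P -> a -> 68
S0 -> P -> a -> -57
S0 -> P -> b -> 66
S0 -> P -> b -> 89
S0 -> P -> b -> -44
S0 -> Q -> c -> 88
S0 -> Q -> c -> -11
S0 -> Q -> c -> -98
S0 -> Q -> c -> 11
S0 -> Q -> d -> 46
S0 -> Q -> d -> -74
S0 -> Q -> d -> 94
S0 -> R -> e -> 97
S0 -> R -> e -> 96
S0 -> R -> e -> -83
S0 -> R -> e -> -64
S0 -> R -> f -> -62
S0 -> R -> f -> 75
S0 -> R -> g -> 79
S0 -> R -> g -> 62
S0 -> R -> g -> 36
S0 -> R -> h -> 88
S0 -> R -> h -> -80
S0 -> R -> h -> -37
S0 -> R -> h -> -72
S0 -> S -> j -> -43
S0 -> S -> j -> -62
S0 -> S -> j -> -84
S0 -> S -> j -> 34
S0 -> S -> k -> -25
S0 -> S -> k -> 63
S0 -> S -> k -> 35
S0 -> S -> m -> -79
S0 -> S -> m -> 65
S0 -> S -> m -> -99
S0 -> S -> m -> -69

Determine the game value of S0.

a (MAX): max(68, -57) = 68
b (MAX): max(66, 89, -44) = 89
P (MIN): min(68, 89) = 68
c (MAX): max(88, -11, -98, 11) = 88
d (MAX): max(46, -74, 94) = 94
Q (MIN): min(88, 94) = 88
e (MAX): max(97, 96, -83, -64) = 97
f (MAX): max(-62, 75) = 75
g (MAX): max(79, 62, 36) = 79
h (MAX): max(88, -80, -37, -72) = 88
R (MIN): min(97, 75, 79, 88) = 75
j (MAX): max(-43, -62, -84, 34) = 34
k (MAX): max(-25, 63, 35) = 63
m (MAX): max(-79, 65, -99, -69) = 65
S (MIN): min(34, 63, 65) = 34
S0 (MAX): max(68, 88, 75, 34) = 88

88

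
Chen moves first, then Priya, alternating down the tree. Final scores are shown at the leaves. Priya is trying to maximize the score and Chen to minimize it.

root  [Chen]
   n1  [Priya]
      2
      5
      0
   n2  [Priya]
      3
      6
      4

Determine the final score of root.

5

n1 (Priya): max(2, 5, 0) = 5
n2 (Priya): max(3, 6, 4) = 6
root (Chen): min(5, 6) = 5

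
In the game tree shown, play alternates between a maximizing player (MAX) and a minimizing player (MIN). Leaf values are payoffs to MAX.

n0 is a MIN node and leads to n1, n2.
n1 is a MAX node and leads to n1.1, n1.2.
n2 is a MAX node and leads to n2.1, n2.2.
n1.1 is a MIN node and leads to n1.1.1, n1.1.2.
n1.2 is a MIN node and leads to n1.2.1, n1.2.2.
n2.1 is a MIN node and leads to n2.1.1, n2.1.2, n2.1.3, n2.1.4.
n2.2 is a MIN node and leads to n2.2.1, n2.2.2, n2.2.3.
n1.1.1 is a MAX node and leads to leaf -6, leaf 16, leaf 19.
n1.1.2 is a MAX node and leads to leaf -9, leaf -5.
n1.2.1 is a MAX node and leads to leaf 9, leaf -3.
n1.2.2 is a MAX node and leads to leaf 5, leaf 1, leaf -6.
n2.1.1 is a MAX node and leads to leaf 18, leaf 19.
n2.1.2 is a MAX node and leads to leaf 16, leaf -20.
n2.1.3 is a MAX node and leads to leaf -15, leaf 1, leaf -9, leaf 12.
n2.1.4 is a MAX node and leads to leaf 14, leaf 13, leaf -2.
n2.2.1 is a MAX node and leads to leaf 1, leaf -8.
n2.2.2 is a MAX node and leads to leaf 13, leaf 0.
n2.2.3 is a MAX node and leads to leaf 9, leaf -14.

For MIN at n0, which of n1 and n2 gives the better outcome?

n1.1.1 (MAX): max(-6, 16, 19) = 19
n1.1.2 (MAX): max(-9, -5) = -5
n1.1 (MIN): min(19, -5) = -5
n1.2.1 (MAX): max(9, -3) = 9
n1.2.2 (MAX): max(5, 1, -6) = 5
n1.2 (MIN): min(9, 5) = 5
n1 (MAX): max(-5, 5) = 5
n2.1.1 (MAX): max(18, 19) = 19
n2.1.2 (MAX): max(16, -20) = 16
n2.1.3 (MAX): max(-15, 1, -9, 12) = 12
n2.1.4 (MAX): max(14, 13, -2) = 14
n2.1 (MIN): min(19, 16, 12, 14) = 12
n2.2.1 (MAX): max(1, -8) = 1
n2.2.2 (MAX): max(13, 0) = 13
n2.2.3 (MAX): max(9, -14) = 9
n2.2 (MIN): min(1, 13, 9) = 1
n2 (MAX): max(12, 1) = 12
MIN prefers the lower value; n1=5, n2=12. n1 is better since 5 < 12.

n1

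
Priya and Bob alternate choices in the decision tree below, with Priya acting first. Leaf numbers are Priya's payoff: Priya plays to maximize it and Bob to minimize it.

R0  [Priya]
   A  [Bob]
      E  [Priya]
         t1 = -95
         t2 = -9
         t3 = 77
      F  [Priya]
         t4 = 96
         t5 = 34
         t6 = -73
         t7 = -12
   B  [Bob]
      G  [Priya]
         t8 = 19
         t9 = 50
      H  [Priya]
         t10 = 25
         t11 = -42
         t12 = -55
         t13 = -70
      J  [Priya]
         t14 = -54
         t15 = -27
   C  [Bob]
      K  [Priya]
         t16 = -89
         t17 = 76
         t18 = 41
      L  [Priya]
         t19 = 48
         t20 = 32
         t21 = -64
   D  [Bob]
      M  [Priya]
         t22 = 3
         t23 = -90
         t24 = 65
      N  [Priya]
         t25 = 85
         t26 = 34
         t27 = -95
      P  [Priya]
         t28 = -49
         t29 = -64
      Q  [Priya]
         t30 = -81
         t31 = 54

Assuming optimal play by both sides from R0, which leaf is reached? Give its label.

E (Priya): max(-95, -9, 77) = 77
F (Priya): max(96, 34, -73, -12) = 96
A (Bob): min(77, 96) = 77
G (Priya): max(19, 50) = 50
H (Priya): max(25, -42, -55, -70) = 25
J (Priya): max(-54, -27) = -27
B (Bob): min(50, 25, -27) = -27
K (Priya): max(-89, 76, 41) = 76
L (Priya): max(48, 32, -64) = 48
C (Bob): min(76, 48) = 48
M (Priya): max(3, -90, 65) = 65
N (Priya): max(85, 34, -95) = 85
P (Priya): max(-49, -64) = -49
Q (Priya): max(-81, 54) = 54
D (Bob): min(65, 85, -49, 54) = -49
R0 (Priya): max(77, -27, 48, -49) = 77
At R0, Priya picks A (highest: 77).
At A, Bob picks E (lowest: 77).
At E, Priya picks t3 (highest: 77).
Terminal value 77.

t3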